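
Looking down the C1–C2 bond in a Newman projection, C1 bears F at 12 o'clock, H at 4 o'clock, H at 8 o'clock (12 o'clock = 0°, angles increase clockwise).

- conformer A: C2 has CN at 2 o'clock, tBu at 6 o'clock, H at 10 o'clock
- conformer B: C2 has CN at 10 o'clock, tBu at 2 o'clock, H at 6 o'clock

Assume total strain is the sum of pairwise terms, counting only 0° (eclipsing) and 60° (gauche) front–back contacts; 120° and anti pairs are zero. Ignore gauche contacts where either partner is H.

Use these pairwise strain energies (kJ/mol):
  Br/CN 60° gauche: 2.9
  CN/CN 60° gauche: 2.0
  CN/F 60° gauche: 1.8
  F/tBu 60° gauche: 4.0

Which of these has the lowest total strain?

A (staggered): F(0°)/CN(60°) gauche 1.8 → 1.8 kJ/mol.
B (staggered): F(0°)/CN(300°) gauche 1.8; F(0°)/tBu(60°) gauche 4.0 → 5.8 kJ/mol.
A has the lowest total (1.8 kJ/mol).

A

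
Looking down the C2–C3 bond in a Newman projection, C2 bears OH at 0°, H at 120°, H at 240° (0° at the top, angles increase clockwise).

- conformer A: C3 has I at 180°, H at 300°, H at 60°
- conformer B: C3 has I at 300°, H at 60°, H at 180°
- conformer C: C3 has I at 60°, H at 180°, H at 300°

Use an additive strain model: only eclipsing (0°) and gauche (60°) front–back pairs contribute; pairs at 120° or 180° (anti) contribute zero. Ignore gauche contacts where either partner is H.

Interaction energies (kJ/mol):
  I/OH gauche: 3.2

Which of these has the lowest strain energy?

A

A (staggered): no non-H gauche contacts → 0.0 kJ/mol.
B (staggered): OH(0°)/I(300°) gauche 3.2 → 3.2 kJ/mol.
C (staggered): OH(0°)/I(60°) gauche 3.2 → 3.2 kJ/mol.
A has the lowest total (0.0 kJ/mol).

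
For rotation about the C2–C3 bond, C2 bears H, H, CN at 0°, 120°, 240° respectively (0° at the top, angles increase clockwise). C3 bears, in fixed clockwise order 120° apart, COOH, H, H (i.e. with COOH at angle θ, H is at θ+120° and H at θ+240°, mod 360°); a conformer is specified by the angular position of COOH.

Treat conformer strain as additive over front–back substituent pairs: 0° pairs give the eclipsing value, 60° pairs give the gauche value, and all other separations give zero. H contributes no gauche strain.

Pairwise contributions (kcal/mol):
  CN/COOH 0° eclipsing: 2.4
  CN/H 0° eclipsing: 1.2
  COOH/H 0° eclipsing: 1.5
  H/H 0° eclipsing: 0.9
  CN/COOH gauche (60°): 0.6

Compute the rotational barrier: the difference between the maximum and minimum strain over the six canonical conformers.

COOH at 0° (eclipsed): H–COOH eclipsed, H–H eclipsed, CN–H eclipsed; 1.5 + 0.9 + 1.2 = 3.6 kcal/mol.
COOH at 60° (staggered): no non-H gauche contacts → 0.0 kcal/mol.
COOH at 120° (eclipsed): H–H eclipsed, H–COOH eclipsed, CN–H eclipsed; 0.9 + 1.5 + 1.2 = 3.6 kcal/mol.
COOH at 180° (staggered): CN–COOH gauche; 0.6 = 0.6 kcal/mol.
COOH at 240° (eclipsed): H–H eclipsed, H–H eclipsed, CN–COOH eclipsed; 0.9 + 0.9 + 2.4 = 4.2 kcal/mol.
COOH at 300° (staggered): CN–COOH gauche; 0.6 = 0.6 kcal/mol.
Max at 240° (4.2 kcal/mol), min at 60° (0.0 kcal/mol); barrier = 4.2 kcal/mol.

4.2 kcal/mol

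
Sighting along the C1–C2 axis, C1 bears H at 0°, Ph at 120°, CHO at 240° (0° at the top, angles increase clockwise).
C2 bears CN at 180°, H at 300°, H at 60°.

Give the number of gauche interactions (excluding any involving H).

2

Non-H gauche pairs: Ph(120°)/CN(180°); CHO(240°)/CN(180°) — 2 interactions.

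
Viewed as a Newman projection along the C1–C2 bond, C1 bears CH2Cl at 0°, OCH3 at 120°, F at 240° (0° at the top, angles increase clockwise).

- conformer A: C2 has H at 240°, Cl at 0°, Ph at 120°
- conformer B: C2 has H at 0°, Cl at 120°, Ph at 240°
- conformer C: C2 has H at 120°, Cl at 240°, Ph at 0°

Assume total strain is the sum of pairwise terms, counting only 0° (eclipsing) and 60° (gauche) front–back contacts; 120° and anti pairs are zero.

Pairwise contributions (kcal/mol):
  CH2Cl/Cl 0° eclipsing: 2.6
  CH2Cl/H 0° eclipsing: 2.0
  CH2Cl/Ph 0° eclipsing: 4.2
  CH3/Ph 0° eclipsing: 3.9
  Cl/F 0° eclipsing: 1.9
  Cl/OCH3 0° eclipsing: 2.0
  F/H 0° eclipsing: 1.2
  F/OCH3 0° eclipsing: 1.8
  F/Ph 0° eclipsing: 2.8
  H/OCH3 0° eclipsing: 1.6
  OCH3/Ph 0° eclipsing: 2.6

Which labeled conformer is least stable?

C

A is eclipsed. CH2Cl at 0° is eclipsed with Cl at 0° (2.6); OCH3 at 120° is eclipsed with Ph at 120° (2.6); F at 240° is eclipsed with H at 240° (1.2). Total 6.4 kcal/mol.
B is eclipsed. CH2Cl at 0° is eclipsed with H at 0° (2.0); OCH3 at 120° is eclipsed with Cl at 120° (2.0); F at 240° is eclipsed with Ph at 240° (2.8). Total 6.8 kcal/mol.
C is eclipsed. CH2Cl at 0° is eclipsed with Ph at 0° (4.2); OCH3 at 120° is eclipsed with H at 120° (1.6); F at 240° is eclipsed with Cl at 240° (1.9). Total 7.7 kcal/mol.
C has the highest total (7.7 kcal/mol).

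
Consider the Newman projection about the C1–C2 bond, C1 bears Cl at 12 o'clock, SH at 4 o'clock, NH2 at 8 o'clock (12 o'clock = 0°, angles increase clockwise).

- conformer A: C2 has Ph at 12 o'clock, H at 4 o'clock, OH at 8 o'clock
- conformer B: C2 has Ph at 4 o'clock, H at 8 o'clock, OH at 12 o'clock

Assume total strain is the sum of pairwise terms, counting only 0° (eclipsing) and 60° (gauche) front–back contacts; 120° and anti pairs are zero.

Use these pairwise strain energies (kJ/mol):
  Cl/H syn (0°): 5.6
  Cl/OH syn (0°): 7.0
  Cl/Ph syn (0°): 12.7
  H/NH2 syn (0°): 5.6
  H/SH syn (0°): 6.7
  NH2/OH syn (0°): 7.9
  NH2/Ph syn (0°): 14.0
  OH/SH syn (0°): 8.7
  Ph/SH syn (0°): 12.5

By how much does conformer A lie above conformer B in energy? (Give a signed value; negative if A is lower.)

A is eclipsed. Cl at 0° is eclipsed with Ph at 0° (12.7); SH at 120° is eclipsed with H at 120° (6.7); NH2 at 240° is eclipsed with OH at 240° (7.9). Total 27.3 kJ/mol.
B is eclipsed. Cl at 0° is eclipsed with OH at 0° (7.0); SH at 120° is eclipsed with Ph at 120° (12.5); NH2 at 240° is eclipsed with H at 240° (5.6). Total 25.1 kJ/mol.
E(A) − E(B) = 27.3 − 25.1 = +2.2 kJ/mol.

+2.2 kJ/mol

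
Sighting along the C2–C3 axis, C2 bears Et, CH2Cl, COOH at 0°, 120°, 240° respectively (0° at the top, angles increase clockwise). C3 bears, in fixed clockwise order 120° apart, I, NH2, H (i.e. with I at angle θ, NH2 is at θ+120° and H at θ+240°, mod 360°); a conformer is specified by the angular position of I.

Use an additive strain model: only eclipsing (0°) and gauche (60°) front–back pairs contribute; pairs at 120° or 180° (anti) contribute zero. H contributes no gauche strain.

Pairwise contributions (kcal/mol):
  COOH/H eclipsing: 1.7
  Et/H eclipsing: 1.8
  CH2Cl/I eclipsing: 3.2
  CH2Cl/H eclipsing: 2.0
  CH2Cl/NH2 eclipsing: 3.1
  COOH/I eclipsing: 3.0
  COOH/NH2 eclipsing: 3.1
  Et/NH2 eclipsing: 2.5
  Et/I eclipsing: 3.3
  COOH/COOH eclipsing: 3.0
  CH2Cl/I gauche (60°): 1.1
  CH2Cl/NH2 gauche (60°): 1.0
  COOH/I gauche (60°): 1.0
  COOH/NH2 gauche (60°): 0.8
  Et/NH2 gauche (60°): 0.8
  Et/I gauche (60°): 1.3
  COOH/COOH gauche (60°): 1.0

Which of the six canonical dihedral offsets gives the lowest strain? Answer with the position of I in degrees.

I at 0° (eclipsed): Et(0°)/I(0°) eclipsed 3.3; CH2Cl(120°)/NH2(120°) eclipsed 3.1; COOH(240°)/H(240°) eclipsed 1.7 → 8.1 kcal/mol.
I at 60° (staggered): Et(0°)/I(60°) gauche 1.3; CH2Cl(120°)/I(60°) gauche 1.1; CH2Cl(120°)/NH2(180°) gauche 1.0; COOH(240°)/NH2(180°) gauche 0.8 → 4.2 kcal/mol.
I at 120° (eclipsed): Et(0°)/H(0°) eclipsed 1.8; CH2Cl(120°)/I(120°) eclipsed 3.2; COOH(240°)/NH2(240°) eclipsed 3.1 → 8.1 kcal/mol.
I at 180° (staggered): Et(0°)/NH2(300°) gauche 0.8; CH2Cl(120°)/I(180°) gauche 1.1; COOH(240°)/I(180°) gauche 1.0; COOH(240°)/NH2(300°) gauche 0.8 → 3.7 kcal/mol.
I at 240° (eclipsed): Et(0°)/NH2(0°) eclipsed 2.5; CH2Cl(120°)/H(120°) eclipsed 2.0; COOH(240°)/I(240°) eclipsed 3.0 → 7.5 kcal/mol.
I at 300° (staggered): Et(0°)/I(300°) gauche 1.3; Et(0°)/NH2(60°) gauche 0.8; CH2Cl(120°)/NH2(60°) gauche 1.0; COOH(240°)/I(300°) gauche 1.0 → 4.1 kcal/mol.
The minimum (3.7 kcal/mol) occurs with I at 180°.

180°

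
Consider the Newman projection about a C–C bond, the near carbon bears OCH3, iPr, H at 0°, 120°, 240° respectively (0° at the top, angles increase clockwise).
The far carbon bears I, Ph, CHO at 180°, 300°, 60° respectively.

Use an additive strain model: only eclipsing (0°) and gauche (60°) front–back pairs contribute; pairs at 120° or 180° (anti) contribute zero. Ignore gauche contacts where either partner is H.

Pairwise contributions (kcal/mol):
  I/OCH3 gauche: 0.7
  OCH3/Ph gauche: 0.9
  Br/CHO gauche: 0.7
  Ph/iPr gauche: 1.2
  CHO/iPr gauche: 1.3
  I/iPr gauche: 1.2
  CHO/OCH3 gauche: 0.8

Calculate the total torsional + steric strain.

4.2 kcal/mol

This conformer (staggered): OCH3(0°)/Ph(300°) gauche 0.9; OCH3(0°)/CHO(60°) gauche 0.8; iPr(120°)/I(180°) gauche 1.2; iPr(120°)/CHO(60°) gauche 1.3 → 4.2 kcal/mol.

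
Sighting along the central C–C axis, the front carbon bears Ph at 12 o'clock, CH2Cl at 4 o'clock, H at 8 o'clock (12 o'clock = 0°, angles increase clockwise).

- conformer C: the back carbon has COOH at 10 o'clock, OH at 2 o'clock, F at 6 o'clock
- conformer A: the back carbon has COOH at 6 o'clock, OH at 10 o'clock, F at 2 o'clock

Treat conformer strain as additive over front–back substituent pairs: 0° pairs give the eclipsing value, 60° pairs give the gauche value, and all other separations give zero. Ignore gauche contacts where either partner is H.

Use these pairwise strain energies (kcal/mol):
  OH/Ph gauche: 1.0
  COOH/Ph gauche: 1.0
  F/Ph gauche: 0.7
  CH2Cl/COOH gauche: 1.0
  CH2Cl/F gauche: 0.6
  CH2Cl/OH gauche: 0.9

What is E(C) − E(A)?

C (staggered): Ph(0°)/COOH(300°) gauche 1.0; Ph(0°)/OH(60°) gauche 1.0; CH2Cl(120°)/OH(60°) gauche 0.9; CH2Cl(120°)/F(180°) gauche 0.6 → 3.5 kcal/mol.
A (staggered): Ph(0°)/OH(300°) gauche 1.0; Ph(0°)/F(60°) gauche 0.7; CH2Cl(120°)/COOH(180°) gauche 1.0; CH2Cl(120°)/F(60°) gauche 0.6 → 3.3 kcal/mol.
E(C) − E(A) = 3.5 − 3.3 = +0.2 kcal/mol.

+0.2 kcal/mol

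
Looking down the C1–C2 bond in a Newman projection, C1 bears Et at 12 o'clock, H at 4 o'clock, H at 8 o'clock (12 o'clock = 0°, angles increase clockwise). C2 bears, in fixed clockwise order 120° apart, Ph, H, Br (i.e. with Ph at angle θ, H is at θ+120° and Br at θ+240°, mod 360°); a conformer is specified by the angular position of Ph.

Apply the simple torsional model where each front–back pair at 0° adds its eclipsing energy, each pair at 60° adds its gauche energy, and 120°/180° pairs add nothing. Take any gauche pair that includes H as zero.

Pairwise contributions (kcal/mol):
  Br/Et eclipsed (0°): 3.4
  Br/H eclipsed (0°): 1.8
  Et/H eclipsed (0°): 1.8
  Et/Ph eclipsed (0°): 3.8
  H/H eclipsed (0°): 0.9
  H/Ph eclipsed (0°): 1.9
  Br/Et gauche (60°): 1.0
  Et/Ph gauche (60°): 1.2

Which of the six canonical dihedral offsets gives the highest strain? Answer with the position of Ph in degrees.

0°

Ph at 0° (eclipsed): Et–Ph eclipsed, H–H eclipsed, H–Br eclipsed; 3.8 + 0.9 + 1.8 = 6.5 kcal/mol.
Ph at 60° (staggered): Et–Ph gauche, Et–Br gauche; 1.2 + 1.0 = 2.2 kcal/mol.
Ph at 120° (eclipsed): Et–Br eclipsed, H–Ph eclipsed, H–H eclipsed; 3.4 + 1.9 + 0.9 = 6.2 kcal/mol.
Ph at 180° (staggered): Et–Br gauche; 1.0 = 1.0 kcal/mol.
Ph at 240° (eclipsed): Et–H eclipsed, H–Br eclipsed, H–Ph eclipsed; 1.8 + 1.8 + 1.9 = 5.5 kcal/mol.
Ph at 300° (staggered): Et–Ph gauche; 1.2 = 1.2 kcal/mol.
The maximum (6.5 kcal/mol) occurs with Ph at 0°.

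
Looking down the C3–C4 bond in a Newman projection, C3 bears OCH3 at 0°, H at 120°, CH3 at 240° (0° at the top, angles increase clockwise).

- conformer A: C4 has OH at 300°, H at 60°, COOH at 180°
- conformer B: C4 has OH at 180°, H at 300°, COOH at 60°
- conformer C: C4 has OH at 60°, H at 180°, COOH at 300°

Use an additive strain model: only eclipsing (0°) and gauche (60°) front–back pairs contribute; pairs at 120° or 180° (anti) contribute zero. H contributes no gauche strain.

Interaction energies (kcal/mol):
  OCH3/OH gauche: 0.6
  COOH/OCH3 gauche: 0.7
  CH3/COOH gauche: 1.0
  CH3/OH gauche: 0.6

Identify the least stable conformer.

A (staggered): OCH3–OH gauche, CH3–OH gauche, CH3–COOH gauche; 0.6 + 0.6 + 1.0 = 2.2 kcal/mol.
B (staggered): OCH3–COOH gauche, CH3–OH gauche; 0.7 + 0.6 = 1.3 kcal/mol.
C (staggered): OCH3–OH gauche, OCH3–COOH gauche, CH3–COOH gauche; 0.6 + 0.7 + 1.0 = 2.3 kcal/mol.
C has the highest total (2.3 kcal/mol).

C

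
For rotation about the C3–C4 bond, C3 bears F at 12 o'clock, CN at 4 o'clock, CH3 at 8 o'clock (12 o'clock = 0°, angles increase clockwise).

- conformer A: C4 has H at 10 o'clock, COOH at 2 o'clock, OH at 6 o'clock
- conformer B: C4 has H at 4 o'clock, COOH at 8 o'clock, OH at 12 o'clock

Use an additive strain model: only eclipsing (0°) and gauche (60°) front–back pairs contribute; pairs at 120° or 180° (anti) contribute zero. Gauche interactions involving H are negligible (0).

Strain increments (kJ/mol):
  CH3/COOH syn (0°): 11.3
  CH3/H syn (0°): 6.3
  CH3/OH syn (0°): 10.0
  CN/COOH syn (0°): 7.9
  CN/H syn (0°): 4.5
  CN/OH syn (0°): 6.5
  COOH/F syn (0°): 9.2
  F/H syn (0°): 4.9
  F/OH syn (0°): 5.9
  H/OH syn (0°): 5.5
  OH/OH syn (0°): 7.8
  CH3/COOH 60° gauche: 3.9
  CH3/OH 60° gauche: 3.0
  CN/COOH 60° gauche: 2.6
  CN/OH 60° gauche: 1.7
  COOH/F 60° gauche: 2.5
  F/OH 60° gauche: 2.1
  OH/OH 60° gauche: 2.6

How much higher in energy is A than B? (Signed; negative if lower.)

-11.9 kJ/mol

A (staggered): F–COOH gauche, CN–COOH gauche, CN–OH gauche, CH3–OH gauche; 2.5 + 2.6 + 1.7 + 3.0 = 9.8 kJ/mol.
B (eclipsed): F–OH eclipsed, CN–H eclipsed, CH3–COOH eclipsed; 5.9 + 4.5 + 11.3 = 21.7 kJ/mol.
E(A) − E(B) = 9.8 − 21.7 = -11.9 kJ/mol.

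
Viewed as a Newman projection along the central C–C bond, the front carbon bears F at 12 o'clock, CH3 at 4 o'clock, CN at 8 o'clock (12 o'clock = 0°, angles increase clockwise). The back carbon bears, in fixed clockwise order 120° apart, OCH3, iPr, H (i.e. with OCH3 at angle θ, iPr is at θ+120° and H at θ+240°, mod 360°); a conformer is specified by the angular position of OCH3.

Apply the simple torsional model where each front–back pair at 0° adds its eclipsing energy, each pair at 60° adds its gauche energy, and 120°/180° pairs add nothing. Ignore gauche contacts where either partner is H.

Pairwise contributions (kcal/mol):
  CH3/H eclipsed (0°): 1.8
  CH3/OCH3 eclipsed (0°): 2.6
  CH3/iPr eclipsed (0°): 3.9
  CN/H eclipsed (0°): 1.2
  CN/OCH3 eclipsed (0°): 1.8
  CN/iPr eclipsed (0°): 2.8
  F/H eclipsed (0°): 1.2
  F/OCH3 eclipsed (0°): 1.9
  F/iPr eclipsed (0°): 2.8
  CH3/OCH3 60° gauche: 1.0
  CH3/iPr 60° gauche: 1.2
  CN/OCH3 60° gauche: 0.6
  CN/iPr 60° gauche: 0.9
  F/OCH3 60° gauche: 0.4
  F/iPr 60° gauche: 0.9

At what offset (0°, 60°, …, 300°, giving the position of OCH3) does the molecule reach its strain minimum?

300°

OCH3 at 0° is eclipsed. F at 0° is eclipsed with OCH3 at 0° (1.9); CH3 at 120° is eclipsed with iPr at 120° (3.9); CN at 240° is eclipsed with H at 240° (1.2). Total 7.0 kcal/mol.
OCH3 at 60° is staggered. F at 0° is gauche with OCH3 at 60° (0.4); CH3 at 120° is gauche with OCH3 at 60° (1.0); CH3 at 120° is gauche with iPr at 180° (1.2); CN at 240° is gauche with iPr at 180° (0.9). Total 3.5 kcal/mol.
OCH3 at 120° is eclipsed. F at 0° is eclipsed with H at 0° (1.2); CH3 at 120° is eclipsed with OCH3 at 120° (2.6); CN at 240° is eclipsed with iPr at 240° (2.8). Total 6.6 kcal/mol.
OCH3 at 180° is staggered. F at 0° is gauche with iPr at 300° (0.9); CH3 at 120° is gauche with OCH3 at 180° (1.0); CN at 240° is gauche with OCH3 at 180° (0.6); CN at 240° is gauche with iPr at 300° (0.9). Total 3.4 kcal/mol.
OCH3 at 240° is eclipsed. F at 0° is eclipsed with iPr at 0° (2.8); CH3 at 120° is eclipsed with H at 120° (1.8); CN at 240° is eclipsed with OCH3 at 240° (1.8). Total 6.4 kcal/mol.
OCH3 at 300° is staggered. F at 0° is gauche with OCH3 at 300° (0.4); F at 0° is gauche with iPr at 60° (0.9); CH3 at 120° is gauche with iPr at 60° (1.2); CN at 240° is gauche with OCH3 at 300° (0.6). Total 3.1 kcal/mol.
The minimum (3.1 kcal/mol) occurs with OCH3 at 300°.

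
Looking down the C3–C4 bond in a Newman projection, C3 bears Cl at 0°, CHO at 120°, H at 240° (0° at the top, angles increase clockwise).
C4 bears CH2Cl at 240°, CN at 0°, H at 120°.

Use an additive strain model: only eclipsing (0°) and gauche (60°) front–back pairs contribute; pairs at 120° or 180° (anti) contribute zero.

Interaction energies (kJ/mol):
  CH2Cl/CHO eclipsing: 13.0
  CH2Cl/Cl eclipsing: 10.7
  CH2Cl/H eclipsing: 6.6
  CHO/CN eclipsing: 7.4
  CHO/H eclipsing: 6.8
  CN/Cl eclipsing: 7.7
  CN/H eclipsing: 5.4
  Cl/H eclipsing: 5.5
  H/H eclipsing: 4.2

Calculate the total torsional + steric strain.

This conformer (eclipsed): Cl–CN eclipsed, CHO–H eclipsed, H–CH2Cl eclipsed; 7.7 + 6.8 + 6.6 = 21.1 kJ/mol.

21.1 kJ/mol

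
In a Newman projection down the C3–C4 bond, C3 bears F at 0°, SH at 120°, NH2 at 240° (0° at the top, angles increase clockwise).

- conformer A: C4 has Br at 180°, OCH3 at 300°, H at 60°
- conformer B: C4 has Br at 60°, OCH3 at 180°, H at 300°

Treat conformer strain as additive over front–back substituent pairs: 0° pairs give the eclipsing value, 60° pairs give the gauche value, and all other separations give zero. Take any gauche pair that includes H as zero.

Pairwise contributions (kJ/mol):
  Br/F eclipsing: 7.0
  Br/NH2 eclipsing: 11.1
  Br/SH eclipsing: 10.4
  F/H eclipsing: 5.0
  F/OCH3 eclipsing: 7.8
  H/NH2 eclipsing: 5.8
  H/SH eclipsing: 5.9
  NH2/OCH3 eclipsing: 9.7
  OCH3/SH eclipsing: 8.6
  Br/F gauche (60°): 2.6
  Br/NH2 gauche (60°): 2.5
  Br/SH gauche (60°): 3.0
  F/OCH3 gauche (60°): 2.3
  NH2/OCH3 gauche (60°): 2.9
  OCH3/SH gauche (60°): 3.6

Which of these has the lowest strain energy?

A

A (staggered): F(0°)/OCH3(300°) gauche 2.3; SH(120°)/Br(180°) gauche 3.0; NH2(240°)/Br(180°) gauche 2.5; NH2(240°)/OCH3(300°) gauche 2.9 → 10.7 kJ/mol.
B (staggered): F(0°)/Br(60°) gauche 2.6; SH(120°)/Br(60°) gauche 3.0; SH(120°)/OCH3(180°) gauche 3.6; NH2(240°)/OCH3(180°) gauche 2.9 → 12.1 kJ/mol.
A has the lowest total (10.7 kJ/mol).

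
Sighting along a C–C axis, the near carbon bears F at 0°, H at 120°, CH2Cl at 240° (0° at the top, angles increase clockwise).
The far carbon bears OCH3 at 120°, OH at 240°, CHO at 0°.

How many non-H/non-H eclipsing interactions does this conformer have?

Non-H eclipsing pairs: F(0°)/CHO(0°); CH2Cl(240°)/OH(240°) — 2 interactions.

2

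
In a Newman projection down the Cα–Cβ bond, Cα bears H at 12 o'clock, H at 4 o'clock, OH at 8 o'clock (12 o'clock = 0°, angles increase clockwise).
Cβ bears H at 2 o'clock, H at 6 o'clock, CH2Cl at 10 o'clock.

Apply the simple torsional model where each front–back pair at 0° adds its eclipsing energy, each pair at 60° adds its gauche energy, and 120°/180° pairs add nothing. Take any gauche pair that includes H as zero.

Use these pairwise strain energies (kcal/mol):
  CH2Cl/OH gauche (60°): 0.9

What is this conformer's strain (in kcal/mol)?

0.9 kcal/mol

This conformer (staggered): OH–CH2Cl gauche; 0.9 = 0.9 kcal/mol.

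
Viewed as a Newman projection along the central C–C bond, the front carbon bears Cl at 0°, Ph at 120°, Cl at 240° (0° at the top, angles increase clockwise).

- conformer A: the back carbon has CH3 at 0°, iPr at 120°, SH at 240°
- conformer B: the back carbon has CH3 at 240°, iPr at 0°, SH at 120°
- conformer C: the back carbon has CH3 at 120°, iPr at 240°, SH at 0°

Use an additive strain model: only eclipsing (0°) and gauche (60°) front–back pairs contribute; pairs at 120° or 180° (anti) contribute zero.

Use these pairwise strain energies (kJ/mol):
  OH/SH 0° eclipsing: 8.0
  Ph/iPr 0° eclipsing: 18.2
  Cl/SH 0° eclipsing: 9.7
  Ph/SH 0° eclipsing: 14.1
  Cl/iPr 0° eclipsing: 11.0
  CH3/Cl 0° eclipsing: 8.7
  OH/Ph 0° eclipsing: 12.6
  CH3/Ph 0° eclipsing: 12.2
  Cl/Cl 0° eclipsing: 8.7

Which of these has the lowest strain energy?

A (eclipsed): Cl(0°)/CH3(0°) eclipsed 8.7; Ph(120°)/iPr(120°) eclipsed 18.2; Cl(240°)/SH(240°) eclipsed 9.7 → 36.6 kJ/mol.
B (eclipsed): Cl(0°)/iPr(0°) eclipsed 11.0; Ph(120°)/SH(120°) eclipsed 14.1; Cl(240°)/CH3(240°) eclipsed 8.7 → 33.8 kJ/mol.
C (eclipsed): Cl(0°)/SH(0°) eclipsed 9.7; Ph(120°)/CH3(120°) eclipsed 12.2; Cl(240°)/iPr(240°) eclipsed 11.0 → 32.9 kJ/mol.
C has the lowest total (32.9 kJ/mol).

C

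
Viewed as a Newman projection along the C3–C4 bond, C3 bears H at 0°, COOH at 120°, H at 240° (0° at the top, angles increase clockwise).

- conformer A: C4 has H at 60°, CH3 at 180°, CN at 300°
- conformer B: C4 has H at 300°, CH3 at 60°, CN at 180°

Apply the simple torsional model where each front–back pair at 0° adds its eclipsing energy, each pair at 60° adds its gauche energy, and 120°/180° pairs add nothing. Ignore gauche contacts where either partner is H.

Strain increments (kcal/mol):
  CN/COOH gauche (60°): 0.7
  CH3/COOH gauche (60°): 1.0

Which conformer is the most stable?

A

A is staggered. COOH at 120° is gauche with CH3 at 180° (1.0). Total 1.0 kcal/mol.
B is staggered. COOH at 120° is gauche with CH3 at 60° (1.0); COOH at 120° is gauche with CN at 180° (0.7). Total 1.7 kcal/mol.
A has the lowest total (1.0 kcal/mol).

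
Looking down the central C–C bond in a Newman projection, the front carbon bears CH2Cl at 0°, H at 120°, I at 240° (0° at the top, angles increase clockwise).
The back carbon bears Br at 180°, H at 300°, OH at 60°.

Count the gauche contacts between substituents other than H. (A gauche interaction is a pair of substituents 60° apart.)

Non-H gauche pairs: CH2Cl(0°)/OH(60°); I(240°)/Br(180°) — 2 interactions.

2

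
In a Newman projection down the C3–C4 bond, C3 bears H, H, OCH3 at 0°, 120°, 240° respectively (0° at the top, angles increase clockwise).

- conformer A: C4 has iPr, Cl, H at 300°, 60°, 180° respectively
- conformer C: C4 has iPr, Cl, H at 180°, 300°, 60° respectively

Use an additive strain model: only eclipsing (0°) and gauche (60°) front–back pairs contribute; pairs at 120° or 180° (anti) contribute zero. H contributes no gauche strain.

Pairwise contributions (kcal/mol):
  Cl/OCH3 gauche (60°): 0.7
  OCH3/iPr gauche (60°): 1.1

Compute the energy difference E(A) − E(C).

-0.7 kcal/mol

A (staggered): OCH3(240°)/iPr(300°) gauche 1.1 → 1.1 kcal/mol.
C (staggered): OCH3(240°)/iPr(180°) gauche 1.1; OCH3(240°)/Cl(300°) gauche 0.7 → 1.8 kcal/mol.
E(A) − E(C) = 1.1 − 1.8 = -0.7 kcal/mol.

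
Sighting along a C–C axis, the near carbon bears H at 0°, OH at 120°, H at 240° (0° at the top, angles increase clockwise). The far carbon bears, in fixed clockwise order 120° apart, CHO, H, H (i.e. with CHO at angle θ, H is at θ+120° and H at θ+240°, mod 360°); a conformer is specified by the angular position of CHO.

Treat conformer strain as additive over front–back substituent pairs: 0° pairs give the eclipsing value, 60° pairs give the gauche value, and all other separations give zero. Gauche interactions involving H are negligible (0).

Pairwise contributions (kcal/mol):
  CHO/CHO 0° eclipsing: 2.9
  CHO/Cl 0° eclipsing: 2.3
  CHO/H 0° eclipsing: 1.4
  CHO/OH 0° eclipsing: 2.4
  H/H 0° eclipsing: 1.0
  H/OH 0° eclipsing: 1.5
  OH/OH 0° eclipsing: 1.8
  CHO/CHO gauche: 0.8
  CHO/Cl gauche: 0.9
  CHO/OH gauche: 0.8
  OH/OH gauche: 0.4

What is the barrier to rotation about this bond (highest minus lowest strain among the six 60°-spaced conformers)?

4.4 kcal/mol

CHO at 0° (eclipsed): H–CHO eclipsed, OH–H eclipsed, H–H eclipsed; 1.4 + 1.5 + 1.0 = 3.9 kcal/mol.
CHO at 60° (staggered): OH–CHO gauche; 0.8 = 0.8 kcal/mol.
CHO at 120° (eclipsed): H–H eclipsed, OH–CHO eclipsed, H–H eclipsed; 1.0 + 2.4 + 1.0 = 4.4 kcal/mol.
CHO at 180° (staggered): OH–CHO gauche; 0.8 = 0.8 kcal/mol.
CHO at 240° (eclipsed): H–H eclipsed, OH–H eclipsed, H–CHO eclipsed; 1.0 + 1.5 + 1.4 = 3.9 kcal/mol.
CHO at 300° (staggered): no non-H gauche contacts → 0.0 kcal/mol.
Max at 120° (4.4 kcal/mol), min at 300° (0.0 kcal/mol); barrier = 4.4 kcal/mol.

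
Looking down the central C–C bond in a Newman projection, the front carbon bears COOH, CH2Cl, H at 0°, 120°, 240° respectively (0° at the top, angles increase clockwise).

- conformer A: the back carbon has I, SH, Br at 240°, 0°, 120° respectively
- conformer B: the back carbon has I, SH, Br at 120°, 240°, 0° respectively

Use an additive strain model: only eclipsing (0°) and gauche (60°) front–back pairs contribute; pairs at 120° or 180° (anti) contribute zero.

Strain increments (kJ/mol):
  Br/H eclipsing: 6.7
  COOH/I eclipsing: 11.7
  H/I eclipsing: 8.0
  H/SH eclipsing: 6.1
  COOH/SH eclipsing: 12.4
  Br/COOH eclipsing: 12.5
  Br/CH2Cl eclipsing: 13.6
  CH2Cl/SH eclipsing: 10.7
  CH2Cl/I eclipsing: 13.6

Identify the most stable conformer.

B

A (eclipsed): COOH(0°)/SH(0°) eclipsed 12.4; CH2Cl(120°)/Br(120°) eclipsed 13.6; H(240°)/I(240°) eclipsed 8.0 → 34.0 kJ/mol.
B (eclipsed): COOH(0°)/Br(0°) eclipsed 12.5; CH2Cl(120°)/I(120°) eclipsed 13.6; H(240°)/SH(240°) eclipsed 6.1 → 32.2 kJ/mol.
B has the lowest total (32.2 kJ/mol).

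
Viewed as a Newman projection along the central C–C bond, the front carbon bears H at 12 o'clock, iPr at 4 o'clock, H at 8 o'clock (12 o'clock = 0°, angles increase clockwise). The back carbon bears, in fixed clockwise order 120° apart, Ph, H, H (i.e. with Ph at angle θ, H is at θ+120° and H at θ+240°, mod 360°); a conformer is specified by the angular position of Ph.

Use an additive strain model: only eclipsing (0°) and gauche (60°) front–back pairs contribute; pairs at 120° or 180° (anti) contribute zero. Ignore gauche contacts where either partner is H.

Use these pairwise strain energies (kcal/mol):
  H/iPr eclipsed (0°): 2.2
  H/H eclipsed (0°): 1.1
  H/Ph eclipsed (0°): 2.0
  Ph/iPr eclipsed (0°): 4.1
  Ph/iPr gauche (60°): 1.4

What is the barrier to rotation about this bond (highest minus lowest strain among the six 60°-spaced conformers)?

Ph at 0° (eclipsed): H–Ph eclipsed, iPr–H eclipsed, H–H eclipsed; 2.0 + 2.2 + 1.1 = 5.3 kcal/mol.
Ph at 60° (staggered): iPr–Ph gauche; 1.4 = 1.4 kcal/mol.
Ph at 120° (eclipsed): H–H eclipsed, iPr–Ph eclipsed, H–H eclipsed; 1.1 + 4.1 + 1.1 = 6.3 kcal/mol.
Ph at 180° (staggered): iPr–Ph gauche; 1.4 = 1.4 kcal/mol.
Ph at 240° (eclipsed): H–H eclipsed, iPr–H eclipsed, H–Ph eclipsed; 1.1 + 2.2 + 2.0 = 5.3 kcal/mol.
Ph at 300° (staggered): no non-H gauche contacts → 0.0 kcal/mol.
Max at 120° (6.3 kcal/mol), min at 300° (0.0 kcal/mol); barrier = 6.3 kcal/mol.

6.3 kcal/mol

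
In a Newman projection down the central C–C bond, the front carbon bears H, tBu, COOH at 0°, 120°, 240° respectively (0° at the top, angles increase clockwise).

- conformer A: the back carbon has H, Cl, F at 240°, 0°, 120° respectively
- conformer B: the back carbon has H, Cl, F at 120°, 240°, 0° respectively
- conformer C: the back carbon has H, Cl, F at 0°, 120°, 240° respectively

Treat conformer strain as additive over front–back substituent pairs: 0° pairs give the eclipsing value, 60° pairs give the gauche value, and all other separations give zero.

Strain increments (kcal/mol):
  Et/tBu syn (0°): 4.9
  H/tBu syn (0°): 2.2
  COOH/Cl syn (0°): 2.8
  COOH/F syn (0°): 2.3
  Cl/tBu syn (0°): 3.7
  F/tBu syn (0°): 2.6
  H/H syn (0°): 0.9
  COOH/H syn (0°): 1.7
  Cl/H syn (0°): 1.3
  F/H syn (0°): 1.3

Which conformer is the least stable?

A (eclipsed): H(0°)/Cl(0°) eclipsed 1.3; tBu(120°)/F(120°) eclipsed 2.6; COOH(240°)/H(240°) eclipsed 1.7 → 5.6 kcal/mol.
B (eclipsed): H(0°)/F(0°) eclipsed 1.3; tBu(120°)/H(120°) eclipsed 2.2; COOH(240°)/Cl(240°) eclipsed 2.8 → 6.3 kcal/mol.
C (eclipsed): H(0°)/H(0°) eclipsed 0.9; tBu(120°)/Cl(120°) eclipsed 3.7; COOH(240°)/F(240°) eclipsed 2.3 → 6.9 kcal/mol.
C has the highest total (6.9 kcal/mol).

C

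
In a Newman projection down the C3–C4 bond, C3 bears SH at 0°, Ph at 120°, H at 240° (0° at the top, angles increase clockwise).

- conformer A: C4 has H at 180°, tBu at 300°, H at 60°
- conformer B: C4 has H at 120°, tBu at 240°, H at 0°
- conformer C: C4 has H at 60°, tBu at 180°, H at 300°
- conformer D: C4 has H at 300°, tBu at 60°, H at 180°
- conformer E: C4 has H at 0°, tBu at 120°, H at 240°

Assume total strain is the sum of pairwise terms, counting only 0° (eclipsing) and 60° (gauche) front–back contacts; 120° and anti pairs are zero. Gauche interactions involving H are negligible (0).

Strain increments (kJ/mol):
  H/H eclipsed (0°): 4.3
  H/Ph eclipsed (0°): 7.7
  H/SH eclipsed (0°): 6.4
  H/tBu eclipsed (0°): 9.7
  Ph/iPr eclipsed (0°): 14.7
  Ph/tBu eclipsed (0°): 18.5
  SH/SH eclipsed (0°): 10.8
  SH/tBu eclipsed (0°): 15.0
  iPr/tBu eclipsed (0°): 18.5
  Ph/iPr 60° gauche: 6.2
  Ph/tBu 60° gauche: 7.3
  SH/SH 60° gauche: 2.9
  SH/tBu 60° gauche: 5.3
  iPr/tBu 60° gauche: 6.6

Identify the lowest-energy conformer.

A

A (staggered): SH(0°)/tBu(300°) gauche 5.3 → 5.3 kJ/mol.
B (eclipsed): SH(0°)/H(0°) eclipsed 6.4; Ph(120°)/H(120°) eclipsed 7.7; H(240°)/tBu(240°) eclipsed 9.7 → 23.8 kJ/mol.
C (staggered): Ph(120°)/tBu(180°) gauche 7.3 → 7.3 kJ/mol.
D (staggered): SH(0°)/tBu(60°) gauche 5.3; Ph(120°)/tBu(60°) gauche 7.3 → 12.6 kJ/mol.
E (eclipsed): SH(0°)/H(0°) eclipsed 6.4; Ph(120°)/tBu(120°) eclipsed 18.5; H(240°)/H(240°) eclipsed 4.3 → 29.2 kJ/mol.
A has the lowest total (5.3 kJ/mol).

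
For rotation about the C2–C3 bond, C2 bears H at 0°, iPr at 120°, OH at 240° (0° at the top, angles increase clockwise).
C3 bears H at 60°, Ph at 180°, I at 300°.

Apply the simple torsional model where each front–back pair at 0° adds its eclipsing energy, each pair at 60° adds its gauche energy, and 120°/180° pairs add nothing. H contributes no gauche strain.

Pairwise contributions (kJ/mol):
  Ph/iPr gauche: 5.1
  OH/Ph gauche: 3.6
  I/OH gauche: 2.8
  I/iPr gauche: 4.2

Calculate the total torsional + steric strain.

This conformer is staggered. iPr at 120° is gauche with Ph at 180° (5.1); OH at 240° is gauche with Ph at 180° (3.6); OH at 240° is gauche with I at 300° (2.8). Total 11.5 kJ/mol.

11.5 kJ/mol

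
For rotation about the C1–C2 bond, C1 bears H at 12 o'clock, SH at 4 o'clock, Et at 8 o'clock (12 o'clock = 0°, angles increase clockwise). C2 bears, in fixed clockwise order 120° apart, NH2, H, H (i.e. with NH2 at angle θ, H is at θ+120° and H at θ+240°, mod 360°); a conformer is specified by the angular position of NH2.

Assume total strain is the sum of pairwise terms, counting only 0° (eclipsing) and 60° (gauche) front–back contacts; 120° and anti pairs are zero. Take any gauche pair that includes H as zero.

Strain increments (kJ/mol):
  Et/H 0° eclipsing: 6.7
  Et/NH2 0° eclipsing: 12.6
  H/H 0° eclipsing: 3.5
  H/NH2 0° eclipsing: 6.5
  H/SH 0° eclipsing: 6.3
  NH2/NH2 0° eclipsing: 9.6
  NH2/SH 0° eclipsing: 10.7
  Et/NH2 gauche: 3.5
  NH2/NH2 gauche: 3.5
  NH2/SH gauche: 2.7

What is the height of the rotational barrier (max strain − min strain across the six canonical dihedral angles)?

NH2 at 0° (eclipsed): H–NH2 eclipsed, SH–H eclipsed, Et–H eclipsed; 6.5 + 6.3 + 6.7 = 19.5 kJ/mol.
NH2 at 60° (staggered): SH–NH2 gauche; 2.7 = 2.7 kJ/mol.
NH2 at 120° (eclipsed): H–H eclipsed, SH–NH2 eclipsed, Et–H eclipsed; 3.5 + 10.7 + 6.7 = 20.9 kJ/mol.
NH2 at 180° (staggered): SH–NH2 gauche, Et–NH2 gauche; 2.7 + 3.5 = 6.2 kJ/mol.
NH2 at 240° (eclipsed): H–H eclipsed, SH–H eclipsed, Et–NH2 eclipsed; 3.5 + 6.3 + 12.6 = 22.4 kJ/mol.
NH2 at 300° (staggered): Et–NH2 gauche; 3.5 = 3.5 kJ/mol.
Max at 240° (22.4 kJ/mol), min at 60° (2.7 kJ/mol); barrier = 19.7 kJ/mol.

19.7 kJ/mol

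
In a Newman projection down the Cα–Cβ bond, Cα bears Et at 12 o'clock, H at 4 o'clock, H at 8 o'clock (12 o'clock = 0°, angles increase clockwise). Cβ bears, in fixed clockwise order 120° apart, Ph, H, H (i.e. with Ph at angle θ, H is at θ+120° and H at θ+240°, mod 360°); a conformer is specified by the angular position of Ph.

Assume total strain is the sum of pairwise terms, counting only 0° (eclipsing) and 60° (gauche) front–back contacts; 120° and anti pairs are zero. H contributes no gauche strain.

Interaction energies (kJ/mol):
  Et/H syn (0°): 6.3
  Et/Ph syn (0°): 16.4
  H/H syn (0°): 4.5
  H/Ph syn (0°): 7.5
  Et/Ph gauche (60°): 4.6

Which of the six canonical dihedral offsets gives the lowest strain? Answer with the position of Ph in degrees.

180°

Ph at 0° (eclipsed): Et(0°)/Ph(0°) eclipsed 16.4; H(120°)/H(120°) eclipsed 4.5; H(240°)/H(240°) eclipsed 4.5 → 25.4 kJ/mol.
Ph at 60° (staggered): Et(0°)/Ph(60°) gauche 4.6 → 4.6 kJ/mol.
Ph at 120° (eclipsed): Et(0°)/H(0°) eclipsed 6.3; H(120°)/Ph(120°) eclipsed 7.5; H(240°)/H(240°) eclipsed 4.5 → 18.3 kJ/mol.
Ph at 180° (staggered): no non-H gauche contacts → 0.0 kJ/mol.
Ph at 240° (eclipsed): Et(0°)/H(0°) eclipsed 6.3; H(120°)/H(120°) eclipsed 4.5; H(240°)/Ph(240°) eclipsed 7.5 → 18.3 kJ/mol.
Ph at 300° (staggered): Et(0°)/Ph(300°) gauche 4.6 → 4.6 kJ/mol.
The minimum (0.0 kJ/mol) occurs with Ph at 180°.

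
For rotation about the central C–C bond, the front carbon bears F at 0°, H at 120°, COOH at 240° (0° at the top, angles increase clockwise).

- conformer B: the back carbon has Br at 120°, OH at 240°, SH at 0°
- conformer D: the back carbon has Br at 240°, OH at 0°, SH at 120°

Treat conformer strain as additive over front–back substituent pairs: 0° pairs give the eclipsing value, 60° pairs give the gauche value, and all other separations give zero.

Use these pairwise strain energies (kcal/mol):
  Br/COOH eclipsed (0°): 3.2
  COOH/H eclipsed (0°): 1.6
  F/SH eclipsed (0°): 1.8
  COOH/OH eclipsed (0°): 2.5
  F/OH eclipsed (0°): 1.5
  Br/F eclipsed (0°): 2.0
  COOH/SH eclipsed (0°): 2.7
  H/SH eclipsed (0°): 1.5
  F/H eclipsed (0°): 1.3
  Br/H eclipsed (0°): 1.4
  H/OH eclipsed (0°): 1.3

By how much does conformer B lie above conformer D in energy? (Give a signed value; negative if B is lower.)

-0.5 kcal/mol

B (eclipsed): F–SH eclipsed, H–Br eclipsed, COOH–OH eclipsed; 1.8 + 1.4 + 2.5 = 5.7 kcal/mol.
D (eclipsed): F–OH eclipsed, H–SH eclipsed, COOH–Br eclipsed; 1.5 + 1.5 + 3.2 = 6.2 kcal/mol.
E(B) − E(D) = 5.7 − 6.2 = -0.5 kcal/mol.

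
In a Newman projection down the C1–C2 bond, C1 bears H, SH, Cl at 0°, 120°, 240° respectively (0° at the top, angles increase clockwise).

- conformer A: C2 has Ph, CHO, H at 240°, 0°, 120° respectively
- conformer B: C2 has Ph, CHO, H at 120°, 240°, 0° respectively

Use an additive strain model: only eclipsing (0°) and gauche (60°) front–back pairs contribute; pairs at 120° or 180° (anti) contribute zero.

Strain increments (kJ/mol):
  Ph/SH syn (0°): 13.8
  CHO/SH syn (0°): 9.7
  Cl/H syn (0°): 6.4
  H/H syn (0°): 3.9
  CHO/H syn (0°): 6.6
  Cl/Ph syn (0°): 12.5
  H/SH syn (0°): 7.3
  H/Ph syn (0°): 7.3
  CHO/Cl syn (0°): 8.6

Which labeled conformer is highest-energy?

A

A is eclipsed. H at 0° is eclipsed with CHO at 0° (6.6); SH at 120° is eclipsed with H at 120° (7.3); Cl at 240° is eclipsed with Ph at 240° (12.5). Total 26.4 kJ/mol.
B is eclipsed. H at 0° is eclipsed with H at 0° (3.9); SH at 120° is eclipsed with Ph at 120° (13.8); Cl at 240° is eclipsed with CHO at 240° (8.6). Total 26.3 kJ/mol.
A has the highest total (26.4 kJ/mol).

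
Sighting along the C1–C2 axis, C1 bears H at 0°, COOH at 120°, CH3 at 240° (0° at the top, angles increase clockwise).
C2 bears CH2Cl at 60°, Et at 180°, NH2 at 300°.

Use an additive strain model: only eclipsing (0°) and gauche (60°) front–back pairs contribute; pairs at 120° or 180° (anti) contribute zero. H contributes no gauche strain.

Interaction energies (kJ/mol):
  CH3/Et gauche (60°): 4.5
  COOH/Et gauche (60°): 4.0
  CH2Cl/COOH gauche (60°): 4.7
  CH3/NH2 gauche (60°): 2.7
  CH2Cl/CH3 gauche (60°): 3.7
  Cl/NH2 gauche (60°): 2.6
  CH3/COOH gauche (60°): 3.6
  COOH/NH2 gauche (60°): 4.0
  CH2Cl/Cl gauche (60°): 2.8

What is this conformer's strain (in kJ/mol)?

This conformer (staggered): COOH(120°)/CH2Cl(60°) gauche 4.7; COOH(120°)/Et(180°) gauche 4.0; CH3(240°)/Et(180°) gauche 4.5; CH3(240°)/NH2(300°) gauche 2.7 → 15.9 kJ/mol.

15.9 kJ/mol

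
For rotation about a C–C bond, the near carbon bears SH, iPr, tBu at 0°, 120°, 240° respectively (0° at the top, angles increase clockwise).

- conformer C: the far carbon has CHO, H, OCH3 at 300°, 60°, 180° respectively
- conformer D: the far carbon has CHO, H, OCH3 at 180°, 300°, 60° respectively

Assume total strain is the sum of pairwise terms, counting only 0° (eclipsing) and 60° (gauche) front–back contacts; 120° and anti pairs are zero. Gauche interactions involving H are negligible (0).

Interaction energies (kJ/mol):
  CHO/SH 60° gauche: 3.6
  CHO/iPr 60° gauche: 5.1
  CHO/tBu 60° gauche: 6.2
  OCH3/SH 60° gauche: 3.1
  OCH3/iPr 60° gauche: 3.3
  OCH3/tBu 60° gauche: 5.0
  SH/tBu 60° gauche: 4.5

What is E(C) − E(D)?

+0.4 kJ/mol

C is staggered. SH at 0° is gauche with CHO at 300° (3.6); iPr at 120° is gauche with OCH3 at 180° (3.3); tBu at 240° is gauche with CHO at 300° (6.2); tBu at 240° is gauche with OCH3 at 180° (5.0). Total 18.1 kJ/mol.
D is staggered. SH at 0° is gauche with OCH3 at 60° (3.1); iPr at 120° is gauche with CHO at 180° (5.1); iPr at 120° is gauche with OCH3 at 60° (3.3); tBu at 240° is gauche with CHO at 180° (6.2). Total 17.7 kJ/mol.
E(C) − E(D) = 18.1 − 17.7 = +0.4 kJ/mol.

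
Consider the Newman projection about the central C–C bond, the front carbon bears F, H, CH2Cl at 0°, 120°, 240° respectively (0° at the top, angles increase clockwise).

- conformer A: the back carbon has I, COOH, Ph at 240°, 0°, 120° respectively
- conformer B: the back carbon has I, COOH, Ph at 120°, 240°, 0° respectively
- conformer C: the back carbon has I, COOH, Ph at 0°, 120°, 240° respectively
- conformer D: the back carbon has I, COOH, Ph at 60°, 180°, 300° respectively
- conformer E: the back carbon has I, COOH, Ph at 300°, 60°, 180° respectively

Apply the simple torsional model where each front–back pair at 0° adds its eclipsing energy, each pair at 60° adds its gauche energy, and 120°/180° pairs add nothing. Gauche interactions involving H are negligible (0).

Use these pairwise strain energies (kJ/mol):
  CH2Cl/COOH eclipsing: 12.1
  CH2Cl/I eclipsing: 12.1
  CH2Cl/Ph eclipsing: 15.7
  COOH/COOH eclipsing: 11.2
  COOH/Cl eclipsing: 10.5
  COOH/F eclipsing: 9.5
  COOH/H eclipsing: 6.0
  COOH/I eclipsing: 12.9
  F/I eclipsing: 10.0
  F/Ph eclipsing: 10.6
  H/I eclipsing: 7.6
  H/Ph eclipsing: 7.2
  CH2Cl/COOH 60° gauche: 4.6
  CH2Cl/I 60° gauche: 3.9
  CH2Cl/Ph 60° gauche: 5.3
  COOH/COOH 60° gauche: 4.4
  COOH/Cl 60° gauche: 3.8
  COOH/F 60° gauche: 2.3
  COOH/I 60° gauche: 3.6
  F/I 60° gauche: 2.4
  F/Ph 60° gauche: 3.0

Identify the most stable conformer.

E

A (eclipsed): F–COOH eclipsed, H–Ph eclipsed, CH2Cl–I eclipsed; 9.5 + 7.2 + 12.1 = 28.8 kJ/mol.
B (eclipsed): F–Ph eclipsed, H–I eclipsed, CH2Cl–COOH eclipsed; 10.6 + 7.6 + 12.1 = 30.3 kJ/mol.
C (eclipsed): F–I eclipsed, H–COOH eclipsed, CH2Cl–Ph eclipsed; 10.0 + 6.0 + 15.7 = 31.7 kJ/mol.
D (staggered): F–I gauche, F–Ph gauche, CH2Cl–COOH gauche, CH2Cl–Ph gauche; 2.4 + 3.0 + 4.6 + 5.3 = 15.3 kJ/mol.
E (staggered): F–I gauche, F–COOH gauche, CH2Cl–I gauche, CH2Cl–Ph gauche; 2.4 + 2.3 + 3.9 + 5.3 = 13.9 kJ/mol.
E has the lowest total (13.9 kJ/mol).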